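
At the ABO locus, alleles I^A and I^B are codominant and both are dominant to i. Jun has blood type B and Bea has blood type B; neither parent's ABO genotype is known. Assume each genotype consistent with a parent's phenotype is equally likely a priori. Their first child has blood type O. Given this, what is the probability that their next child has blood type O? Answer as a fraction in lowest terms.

1/4

Possible genotypes: Jun ∈ {I^B I^B, I^B i}; Bea ∈ {I^B I^B, I^B i}.
Weight each parental genotype pair by prior × P(type-O child):
  I^B i × I^B i: posterior weight 1; P(next child type O) = 1/4.
Weighted sum = 1/4.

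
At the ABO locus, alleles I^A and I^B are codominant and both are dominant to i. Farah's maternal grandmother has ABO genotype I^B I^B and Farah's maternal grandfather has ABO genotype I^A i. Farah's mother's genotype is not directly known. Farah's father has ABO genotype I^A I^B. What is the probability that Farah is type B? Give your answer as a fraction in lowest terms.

Farah's mother's ABO genotype from I^B I^B × I^A i: 1/2 I^A I^B, 1/2 I^B i.
Crossing each possibility with the father I^A I^B and summing P(type B): 1/2·1/4 + 1/2·1/2 = 3/8.

3/8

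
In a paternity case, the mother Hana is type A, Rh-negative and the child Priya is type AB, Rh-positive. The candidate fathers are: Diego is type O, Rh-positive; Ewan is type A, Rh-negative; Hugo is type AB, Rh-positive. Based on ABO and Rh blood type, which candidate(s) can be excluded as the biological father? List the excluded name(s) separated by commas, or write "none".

Diego, Ewan

A candidate is excluded only if no genotype consistent with his phenotype could produce a type AB, Rh-positive child with a type A, Rh-negative mother.
Diego (type O, Rh+): no genotype consistent with that phenotype can produce a type-AB Rh+ child with a type-A mother.
Ewan (type A, Rh-): no genotype consistent with that phenotype can produce a type-AB Rh+ child with a type-A mother.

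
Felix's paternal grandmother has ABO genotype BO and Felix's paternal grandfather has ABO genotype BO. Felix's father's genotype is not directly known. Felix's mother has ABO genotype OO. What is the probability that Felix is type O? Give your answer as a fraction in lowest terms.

1/2

Felix's father's ABO genotype from BO × BO: 1/4 BB, 1/2 BO, 1/4 OO.
Crossing each possibility with the mother OO and summing P(type O): 1/4·0 + 1/2·1/2 + 1/4·1 = 1/2.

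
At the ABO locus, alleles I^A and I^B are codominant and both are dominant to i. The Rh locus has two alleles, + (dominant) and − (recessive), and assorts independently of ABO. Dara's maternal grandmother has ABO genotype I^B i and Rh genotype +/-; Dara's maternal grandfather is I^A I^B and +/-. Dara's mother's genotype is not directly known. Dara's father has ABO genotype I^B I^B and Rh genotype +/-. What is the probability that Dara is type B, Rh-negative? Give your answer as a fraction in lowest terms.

3/16

Dara's mother's ABO genotype from I^B i × I^A I^B: 1/4 I^A I^B, 1/4 I^A i, 1/4 I^B I^B, 1/4 I^B i.
Crossing each possibility with the father I^B I^B and summing P(type B): 1/4·1/2 + 1/4·1/2 + 1/4·1 + 1/4·1 = 3/4.
Similarly for Rh via the mother's Rh distribution: P(Rh-) = 1/4.
Independent loci: 3/4 × 1/4 = 3/16.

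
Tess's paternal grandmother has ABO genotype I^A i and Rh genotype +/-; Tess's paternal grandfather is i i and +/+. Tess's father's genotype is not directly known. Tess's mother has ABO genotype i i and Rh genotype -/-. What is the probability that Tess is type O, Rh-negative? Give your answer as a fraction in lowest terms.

3/16

Tess's father's ABO genotype from I^A i × i i: 1/2 I^A i, 1/2 i i.
Crossing each possibility with the mother i i and summing P(type O): 1/2·1/2 + 1/2·1 = 3/4.
Similarly for Rh via the father's Rh distribution: P(Rh-) = 1/4.
Independent loci: 3/4 × 1/4 = 3/16.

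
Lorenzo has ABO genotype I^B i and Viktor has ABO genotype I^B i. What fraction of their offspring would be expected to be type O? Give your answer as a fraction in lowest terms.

1/4

ABO cross I^B i × I^B i → offspring phenotypes: 1/4 O, 3/4 B.
So P(type O) = 1/4.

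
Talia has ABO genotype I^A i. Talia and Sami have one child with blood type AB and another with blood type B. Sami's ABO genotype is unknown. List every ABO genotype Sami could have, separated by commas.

I^A I^B, I^B I^B, I^B i

For each candidate genotype of Sami, check whether crossing it with I^A i can produce every observed child phenotype.
  I^A I^A → possible child types {A} ✗
  I^A I^B → possible child types {A, B, AB} ✓
  I^A i → possible child types {O, A} ✗
  I^B I^B → possible child types {B, AB} ✓
  I^B i → possible child types {O, A, B, AB} ✓
  i i → possible child types {O, A} ✗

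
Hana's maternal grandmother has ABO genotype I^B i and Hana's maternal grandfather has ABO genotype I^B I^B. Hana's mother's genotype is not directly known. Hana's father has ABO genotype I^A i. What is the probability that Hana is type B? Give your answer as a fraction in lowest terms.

Hana's mother's ABO genotype from I^B i × I^B I^B: 1/2 I^B I^B, 1/2 I^B i.
Crossing each possibility with the father I^A i and summing P(type B): 1/2·1/2 + 1/2·1/4 = 3/8.

3/8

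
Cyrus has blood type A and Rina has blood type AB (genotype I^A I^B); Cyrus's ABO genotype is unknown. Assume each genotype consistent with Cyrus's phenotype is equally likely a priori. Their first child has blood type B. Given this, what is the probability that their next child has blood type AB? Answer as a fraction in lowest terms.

Possible genotypes: Cyrus ∈ {I^A I^A, I^A i}; Rina ∈ {I^A I^B}.
Weight each parental genotype pair by prior × P(type-B child):
  I^A i × I^A I^B: posterior weight 1; P(next child type AB) = 1/4.
Weighted sum = 1/4.

1/4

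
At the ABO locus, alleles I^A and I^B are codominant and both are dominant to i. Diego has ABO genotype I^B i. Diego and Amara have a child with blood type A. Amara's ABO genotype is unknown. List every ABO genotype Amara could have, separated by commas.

For each candidate genotype of Amara, check whether crossing it with I^B i can produce every observed child phenotype.
  I^A I^A → possible child types {A, AB} ✓
  I^A I^B → possible child types {A, B, AB} ✓
  I^A i → possible child types {O, A, B, AB} ✓
  I^B I^B → possible child types {B} ✗
  I^B i → possible child types {O, B} ✗
  i i → possible child types {O, B} ✗

I^A I^A, I^A I^B, I^A i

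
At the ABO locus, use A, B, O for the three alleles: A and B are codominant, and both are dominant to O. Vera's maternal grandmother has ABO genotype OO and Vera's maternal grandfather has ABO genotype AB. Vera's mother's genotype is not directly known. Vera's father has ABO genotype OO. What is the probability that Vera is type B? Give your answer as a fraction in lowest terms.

Vera's mother's ABO genotype from OO × AB: 1/2 AO, 1/2 BO.
Crossing each possibility with the father OO and summing P(type B): 1/2·0 + 1/2·1/2 = 1/4.

1/4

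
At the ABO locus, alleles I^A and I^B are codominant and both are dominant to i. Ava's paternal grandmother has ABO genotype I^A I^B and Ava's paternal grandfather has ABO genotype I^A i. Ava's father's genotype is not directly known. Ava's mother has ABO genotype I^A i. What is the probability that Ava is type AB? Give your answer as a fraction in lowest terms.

1/8

Ava's father's ABO genotype from I^A I^B × I^A i: 1/4 I^A I^A, 1/4 I^A I^B, 1/4 I^A i, 1/4 I^B i.
Crossing each possibility with the mother I^A i and summing P(type AB): 1/4·0 + 1/4·1/4 + 1/4·0 + 1/4·1/4 = 1/8.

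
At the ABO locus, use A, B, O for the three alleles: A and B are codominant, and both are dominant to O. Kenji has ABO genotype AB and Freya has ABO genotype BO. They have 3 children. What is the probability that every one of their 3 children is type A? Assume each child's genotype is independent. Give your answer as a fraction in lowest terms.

1/64

ABO cross AB × BO → 1/4 A, 1/2 B, 1/4 AB.
So P(type A) = 1/4 per child.
All 3 independent: (1/4)^3 = 1/64.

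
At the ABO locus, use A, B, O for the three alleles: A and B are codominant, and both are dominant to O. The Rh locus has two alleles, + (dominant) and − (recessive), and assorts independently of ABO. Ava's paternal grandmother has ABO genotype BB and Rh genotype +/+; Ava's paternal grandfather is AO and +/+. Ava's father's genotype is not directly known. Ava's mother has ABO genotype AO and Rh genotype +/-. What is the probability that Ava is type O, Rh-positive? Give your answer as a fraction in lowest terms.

Ava's father's ABO genotype from BB × AO: 1/2 AB, 1/2 BO.
Crossing each possibility with the mother AO and summing P(type O): 1/2·0 + 1/2·1/4 = 1/8.
Similarly for Rh via the father's Rh distribution: P(Rh+) = 1.
Independent loci: 1/8 × 1 = 1/8.

1/8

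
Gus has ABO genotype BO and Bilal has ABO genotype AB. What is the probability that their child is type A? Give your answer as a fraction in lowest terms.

1/4

ABO cross BO × AB → offspring phenotypes: 1/4 A, 1/2 B, 1/4 AB.
So P(type A) = 1/4.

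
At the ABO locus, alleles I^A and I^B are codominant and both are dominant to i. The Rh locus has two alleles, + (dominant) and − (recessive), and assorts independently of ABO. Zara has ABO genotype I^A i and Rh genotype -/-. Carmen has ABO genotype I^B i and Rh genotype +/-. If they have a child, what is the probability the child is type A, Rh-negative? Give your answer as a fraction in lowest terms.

1/8

ABO cross I^A i × I^B i → offspring phenotypes: 1/4 O, 1/4 A, 1/4 B, 1/4 AB.
Rh cross -/- × +/- → 1/2 Rh+, 1/2 Rh-.
Independent loci: P(type A, Rh-negative) = 1/4 × 1/2 = 1/8.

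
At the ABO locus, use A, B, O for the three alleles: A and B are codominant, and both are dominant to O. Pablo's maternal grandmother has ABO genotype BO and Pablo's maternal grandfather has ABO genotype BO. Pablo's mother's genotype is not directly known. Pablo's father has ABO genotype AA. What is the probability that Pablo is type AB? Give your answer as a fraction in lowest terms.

Pablo's mother's ABO genotype from BO × BO: 1/4 BB, 1/2 BO, 1/4 OO.
Crossing each possibility with the father AA and summing P(type AB): 1/4·1 + 1/2·1/2 + 1/4·0 = 1/2.

1/2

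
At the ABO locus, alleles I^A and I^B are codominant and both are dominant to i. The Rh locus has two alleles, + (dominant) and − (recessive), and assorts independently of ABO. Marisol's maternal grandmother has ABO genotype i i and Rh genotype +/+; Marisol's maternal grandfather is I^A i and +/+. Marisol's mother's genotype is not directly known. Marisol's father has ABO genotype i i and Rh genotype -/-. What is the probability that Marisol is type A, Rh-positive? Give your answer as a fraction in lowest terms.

Marisol's mother's ABO genotype from i i × I^A i: 1/2 I^A i, 1/2 i i.
Crossing each possibility with the father i i and summing P(type A): 1/2·1/2 + 1/2·0 = 1/4.
Similarly for Rh via the mother's Rh distribution: P(Rh+) = 1.
Independent loci: 1/4 × 1 = 1/4.

1/4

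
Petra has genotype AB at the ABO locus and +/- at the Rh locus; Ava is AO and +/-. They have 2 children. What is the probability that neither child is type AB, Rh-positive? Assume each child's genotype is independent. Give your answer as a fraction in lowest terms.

ABO cross AB × AO → 1/2 A, 1/4 B, 1/4 AB.
Rh cross +/- × +/- → 3/4 Rh+, 1/4 Rh-; so P(type AB, Rh-positive) = 1/4 × 3/4 = 3/16 per child.
P(not type AB, Rh-positive) = 13/16 for one child; (13/16)^2 = 169/256.

169/256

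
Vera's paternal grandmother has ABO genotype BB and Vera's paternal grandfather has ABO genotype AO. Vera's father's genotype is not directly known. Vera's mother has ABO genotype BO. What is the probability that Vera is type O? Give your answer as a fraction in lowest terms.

1/8

Vera's father's ABO genotype from BB × AO: 1/2 AB, 1/2 BO.
Crossing each possibility with the mother BO and summing P(type O): 1/2·0 + 1/2·1/4 = 1/8.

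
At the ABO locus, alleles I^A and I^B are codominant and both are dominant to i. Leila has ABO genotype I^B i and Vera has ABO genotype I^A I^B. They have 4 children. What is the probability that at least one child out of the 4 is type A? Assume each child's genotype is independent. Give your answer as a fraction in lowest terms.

175/256

ABO cross I^B i × I^A I^B → 1/4 A, 1/2 B, 1/4 AB.
So P(type A) = 1/4 per child.
P(none) = (3/4)^4 = 81/256; P(at least one) = 1 − 81/256 = 175/256.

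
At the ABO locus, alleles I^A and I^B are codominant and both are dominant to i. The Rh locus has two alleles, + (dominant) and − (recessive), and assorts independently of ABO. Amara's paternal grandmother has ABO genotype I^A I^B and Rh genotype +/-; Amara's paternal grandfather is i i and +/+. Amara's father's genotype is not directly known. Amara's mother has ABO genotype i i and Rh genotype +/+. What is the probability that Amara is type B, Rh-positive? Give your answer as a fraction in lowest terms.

1/4

Amara's father's ABO genotype from I^A I^B × i i: 1/2 I^A i, 1/2 I^B i.
Crossing each possibility with the mother i i and summing P(type B): 1/2·0 + 1/2·1/2 = 1/4.
Similarly for Rh via the father's Rh distribution: P(Rh+) = 1.
Independent loci: 1/4 × 1 = 1/4.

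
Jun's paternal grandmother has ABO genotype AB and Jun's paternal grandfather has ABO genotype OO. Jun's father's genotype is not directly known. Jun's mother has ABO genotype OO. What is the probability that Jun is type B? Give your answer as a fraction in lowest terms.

Jun's father's ABO genotype from AB × OO: 1/2 AO, 1/2 BO.
Crossing each possibility with the mother OO and summing P(type B): 1/2·0 + 1/2·1/2 = 1/4.

1/4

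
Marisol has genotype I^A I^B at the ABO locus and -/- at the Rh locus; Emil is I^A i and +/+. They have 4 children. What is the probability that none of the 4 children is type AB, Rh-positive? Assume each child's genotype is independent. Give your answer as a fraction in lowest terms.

81/256

ABO cross I^A I^B × I^A i → 1/2 A, 1/4 B, 1/4 AB.
Rh cross -/- × +/+ → 1 Rh+; so P(type AB, Rh-positive) = 1/4 × 1 = 1/4 per child.
P(not type AB, Rh-positive) = 3/4 for one child; (3/4)^4 = 81/256.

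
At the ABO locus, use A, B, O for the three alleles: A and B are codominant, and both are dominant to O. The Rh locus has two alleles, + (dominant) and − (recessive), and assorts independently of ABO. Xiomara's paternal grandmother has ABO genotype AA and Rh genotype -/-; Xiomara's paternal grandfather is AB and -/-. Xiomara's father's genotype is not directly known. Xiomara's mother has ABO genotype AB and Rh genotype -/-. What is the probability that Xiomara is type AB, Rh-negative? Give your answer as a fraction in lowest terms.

Xiomara's father's ABO genotype from AA × AB: 1/2 AA, 1/2 AB.
Crossing each possibility with the mother AB and summing P(type AB): 1/2·1/2 + 1/2·1/2 = 1/2.
Similarly for Rh via the father's Rh distribution: P(Rh-) = 1.
Independent loci: 1/2 × 1 = 1/2.

1/2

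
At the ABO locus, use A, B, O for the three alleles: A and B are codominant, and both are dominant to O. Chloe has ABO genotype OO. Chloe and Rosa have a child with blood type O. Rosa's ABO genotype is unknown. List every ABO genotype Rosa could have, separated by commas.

AO, BO, OO

For each candidate genotype of Rosa, check whether crossing it with OO can produce every observed child phenotype.
  AA → possible child types {A} ✗
  AB → possible child types {A, B} ✗
  AO → possible child types {O, A} ✓
  BB → possible child types {B} ✗
  BO → possible child types {O, B} ✓
  OO → possible child types {O} ✓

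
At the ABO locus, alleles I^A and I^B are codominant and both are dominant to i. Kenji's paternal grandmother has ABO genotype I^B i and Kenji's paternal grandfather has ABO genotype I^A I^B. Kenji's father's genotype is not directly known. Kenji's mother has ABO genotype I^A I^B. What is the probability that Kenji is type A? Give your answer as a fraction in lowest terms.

Kenji's father's ABO genotype from I^B i × I^A I^B: 1/4 I^A I^B, 1/4 I^A i, 1/4 I^B I^B, 1/4 I^B i.
Crossing each possibility with the mother I^A I^B and summing P(type A): 1/4·1/4 + 1/4·1/2 + 1/4·0 + 1/4·1/4 = 1/4.

1/4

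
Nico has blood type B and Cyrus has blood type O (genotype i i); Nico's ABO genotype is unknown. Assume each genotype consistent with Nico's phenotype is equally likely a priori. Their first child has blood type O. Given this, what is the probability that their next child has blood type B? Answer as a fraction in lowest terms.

1/2

Possible genotypes: Nico ∈ {I^B I^B, I^B i}; Cyrus ∈ {i i}.
Weight each parental genotype pair by prior × P(type-O child):
  I^B i × i i: posterior weight 1; P(next child type B) = 1/2.
Weighted sum = 1/2.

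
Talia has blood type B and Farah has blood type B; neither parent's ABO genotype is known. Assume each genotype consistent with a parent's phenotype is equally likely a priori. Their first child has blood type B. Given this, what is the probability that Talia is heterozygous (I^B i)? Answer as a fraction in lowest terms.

7/15

Possible genotypes: Talia ∈ {I^B I^B, I^B i}; Farah ∈ {I^B I^B, I^B i}.
Weight each parental genotype pair by prior × P(type-B child):
  I^B I^B × I^B I^B: posterior weight 4/15.
  I^B I^B × I^B i: posterior weight 4/15.
  I^B i × I^B I^B: posterior weight 4/15.
  I^B i × I^B i: posterior weight 1/5.
Sum the posterior weight over pairs where Talia is I^B i: 7/15.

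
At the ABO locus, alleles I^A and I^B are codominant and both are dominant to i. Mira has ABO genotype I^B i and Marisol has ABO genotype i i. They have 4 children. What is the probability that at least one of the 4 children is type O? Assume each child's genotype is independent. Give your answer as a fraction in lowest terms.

ABO cross I^B i × i i → 1/2 O, 1/2 B.
So P(type O) = 1/2 per child.
P(none) = (1/2)^4 = 1/16; P(at least one) = 1 − 1/16 = 15/16.

15/16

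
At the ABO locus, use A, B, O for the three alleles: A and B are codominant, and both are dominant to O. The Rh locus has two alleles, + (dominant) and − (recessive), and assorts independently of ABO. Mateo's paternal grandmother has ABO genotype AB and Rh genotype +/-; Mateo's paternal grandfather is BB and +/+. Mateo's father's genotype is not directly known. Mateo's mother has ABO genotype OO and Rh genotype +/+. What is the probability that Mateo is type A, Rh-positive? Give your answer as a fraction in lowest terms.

1/4

Mateo's father's ABO genotype from AB × BB: 1/2 AB, 1/2 BB.
Crossing each possibility with the mother OO and summing P(type A): 1/2·1/2 + 1/2·0 = 1/4.
Similarly for Rh via the father's Rh distribution: P(Rh+) = 1.
Independent loci: 1/4 × 1 = 1/4.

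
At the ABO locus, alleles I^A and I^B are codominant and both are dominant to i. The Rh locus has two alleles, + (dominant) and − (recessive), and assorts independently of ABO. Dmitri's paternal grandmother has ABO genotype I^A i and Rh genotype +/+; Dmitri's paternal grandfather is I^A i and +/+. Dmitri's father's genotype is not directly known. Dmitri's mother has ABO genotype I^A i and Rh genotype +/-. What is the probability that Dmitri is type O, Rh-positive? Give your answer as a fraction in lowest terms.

Dmitri's father's ABO genotype from I^A i × I^A i: 1/4 I^A I^A, 1/2 I^A i, 1/4 i i.
Crossing each possibility with the mother I^A i and summing P(type O): 1/4·0 + 1/2·1/4 + 1/4·1/2 = 1/4.
Similarly for Rh via the father's Rh distribution: P(Rh+) = 1.
Independent loci: 1/4 × 1 = 1/4.

1/4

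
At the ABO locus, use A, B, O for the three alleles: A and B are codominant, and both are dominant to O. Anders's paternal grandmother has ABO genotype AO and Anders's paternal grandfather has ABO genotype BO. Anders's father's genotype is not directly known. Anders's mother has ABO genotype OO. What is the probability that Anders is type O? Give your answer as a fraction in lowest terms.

Anders's father's ABO genotype from AO × BO: 1/4 AB, 1/4 AO, 1/4 BO, 1/4 OO.
Crossing each possibility with the mother OO and summing P(type O): 1/4·0 + 1/4·1/2 + 1/4·1/2 + 1/4·1 = 1/2.

1/2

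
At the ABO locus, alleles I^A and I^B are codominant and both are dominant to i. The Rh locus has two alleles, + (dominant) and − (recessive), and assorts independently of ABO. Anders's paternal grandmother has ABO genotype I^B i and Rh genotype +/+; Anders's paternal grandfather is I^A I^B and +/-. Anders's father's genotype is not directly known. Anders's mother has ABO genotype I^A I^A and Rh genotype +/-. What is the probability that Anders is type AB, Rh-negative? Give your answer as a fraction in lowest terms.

Anders's father's ABO genotype from I^B i × I^A I^B: 1/4 I^A I^B, 1/4 I^A i, 1/4 I^B I^B, 1/4 I^B i.
Crossing each possibility with the mother I^A I^A and summing P(type AB): 1/4·1/2 + 1/4·0 + 1/4·1 + 1/4·1/2 = 1/2.
Similarly for Rh via the father's Rh distribution: P(Rh-) = 1/8.
Independent loci: 1/2 × 1/8 = 1/16.

1/16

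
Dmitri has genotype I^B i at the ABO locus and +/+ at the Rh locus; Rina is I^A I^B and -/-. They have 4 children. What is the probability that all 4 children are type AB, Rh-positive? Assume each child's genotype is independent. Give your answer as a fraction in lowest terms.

ABO cross I^B i × I^A I^B → 1/4 A, 1/2 B, 1/4 AB.
Rh cross +/+ × -/- → 1 Rh+; so P(type AB, Rh-positive) = 1/4 × 1 = 1/4 per child.
All 4 independent: (1/4)^4 = 1/256.

1/256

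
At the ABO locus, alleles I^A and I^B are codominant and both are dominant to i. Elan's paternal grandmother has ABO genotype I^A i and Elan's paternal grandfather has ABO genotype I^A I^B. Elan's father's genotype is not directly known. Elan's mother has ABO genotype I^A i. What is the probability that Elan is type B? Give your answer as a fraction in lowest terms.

Elan's father's ABO genotype from I^A i × I^A I^B: 1/4 I^A I^A, 1/4 I^A I^B, 1/4 I^A i, 1/4 I^B i.
Crossing each possibility with the mother I^A i and summing P(type B): 1/4·0 + 1/4·1/4 + 1/4·0 + 1/4·1/4 = 1/8.

1/8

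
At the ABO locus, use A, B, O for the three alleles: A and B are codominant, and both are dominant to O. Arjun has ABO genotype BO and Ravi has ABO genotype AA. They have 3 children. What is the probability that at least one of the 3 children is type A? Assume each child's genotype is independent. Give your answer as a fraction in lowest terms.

ABO cross BO × AA → 1/2 A, 1/2 AB.
So P(type A) = 1/2 per child.
P(none) = (1/2)^3 = 1/8; P(at least one) = 1 − 1/8 = 7/8.

7/8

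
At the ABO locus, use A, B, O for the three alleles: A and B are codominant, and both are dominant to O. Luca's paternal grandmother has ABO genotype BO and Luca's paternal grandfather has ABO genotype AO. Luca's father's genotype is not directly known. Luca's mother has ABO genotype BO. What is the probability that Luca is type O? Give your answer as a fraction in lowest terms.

1/4

Luca's father's ABO genotype from BO × AO: 1/4 AB, 1/4 AO, 1/4 BO, 1/4 OO.
Crossing each possibility with the mother BO and summing P(type O): 1/4·0 + 1/4·1/4 + 1/4·1/4 + 1/4·1/2 = 1/4.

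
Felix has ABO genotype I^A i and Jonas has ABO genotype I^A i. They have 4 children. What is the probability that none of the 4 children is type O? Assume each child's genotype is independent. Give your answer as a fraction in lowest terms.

81/256

ABO cross I^A i × I^A i → 1/4 O, 3/4 A.
So P(type O) = 1/4 per child.
P(not type O) = 3/4 for one child; (3/4)^4 = 81/256.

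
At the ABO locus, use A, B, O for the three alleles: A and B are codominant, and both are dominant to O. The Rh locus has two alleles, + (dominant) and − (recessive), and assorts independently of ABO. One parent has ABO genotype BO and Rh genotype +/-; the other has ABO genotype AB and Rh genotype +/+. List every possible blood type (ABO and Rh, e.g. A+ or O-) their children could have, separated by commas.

A+, B+, AB+

Gametes from BO × AB give offspring ABO genotypes AB, AO, BB, BO, i.e. phenotypes A, B, AB.
Rh cross +/- × +/+ → phenotypes Rh+.
Combining independently: A+, B+, AB+.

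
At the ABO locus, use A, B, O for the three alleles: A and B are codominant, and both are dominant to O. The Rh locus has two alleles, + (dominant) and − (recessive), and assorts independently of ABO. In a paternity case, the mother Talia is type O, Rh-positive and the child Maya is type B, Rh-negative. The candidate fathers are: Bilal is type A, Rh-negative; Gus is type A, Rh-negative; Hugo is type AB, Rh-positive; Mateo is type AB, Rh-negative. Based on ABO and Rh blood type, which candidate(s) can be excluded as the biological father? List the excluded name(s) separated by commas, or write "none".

A candidate is excluded only if no genotype consistent with his phenotype could produce a type B, Rh-negative child with a type O, Rh-positive mother.
Bilal (type A, Rh-): no genotype consistent with that phenotype can produce a type-B Rh- child with a type-O mother.
Gus (type A, Rh-): no genotype consistent with that phenotype can produce a type-B Rh- child with a type-O mother.

Bilal, Gus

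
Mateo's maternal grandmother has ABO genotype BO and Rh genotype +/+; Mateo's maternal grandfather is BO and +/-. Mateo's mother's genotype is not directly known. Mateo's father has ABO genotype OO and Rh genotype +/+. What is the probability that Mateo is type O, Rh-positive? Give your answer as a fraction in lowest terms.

Mateo's mother's ABO genotype from BO × BO: 1/4 BB, 1/2 BO, 1/4 OO.
Crossing each possibility with the father OO and summing P(type O): 1/4·0 + 1/2·1/2 + 1/4·1 = 1/2.
Similarly for Rh via the mother's Rh distribution: P(Rh+) = 1.
Independent loci: 1/2 × 1 = 1/2.

1/2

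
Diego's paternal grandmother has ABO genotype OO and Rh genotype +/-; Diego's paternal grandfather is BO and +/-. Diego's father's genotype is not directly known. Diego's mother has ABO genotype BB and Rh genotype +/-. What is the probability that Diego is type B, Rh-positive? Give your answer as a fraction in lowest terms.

3/4

Diego's father's ABO genotype from OO × BO: 1/2 BO, 1/2 OO.
Crossing each possibility with the mother BB and summing P(type B): 1/2·1 + 1/2·1 = 1.
Similarly for Rh via the father's Rh distribution: P(Rh+) = 3/4.
Independent loci: 1 × 3/4 = 3/4.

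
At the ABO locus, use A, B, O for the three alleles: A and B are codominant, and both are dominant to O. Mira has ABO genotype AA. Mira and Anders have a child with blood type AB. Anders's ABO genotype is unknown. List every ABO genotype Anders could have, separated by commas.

For each candidate genotype of Anders, check whether crossing it with AA can produce every observed child phenotype.
  AA → possible child types {A} ✗
  AB → possible child types {A, AB} ✓
  AO → possible child types {A} ✗
  BB → possible child types {AB} ✓
  BO → possible child types {A, AB} ✓
  OO → possible child types {A} ✗

AB, BB, BO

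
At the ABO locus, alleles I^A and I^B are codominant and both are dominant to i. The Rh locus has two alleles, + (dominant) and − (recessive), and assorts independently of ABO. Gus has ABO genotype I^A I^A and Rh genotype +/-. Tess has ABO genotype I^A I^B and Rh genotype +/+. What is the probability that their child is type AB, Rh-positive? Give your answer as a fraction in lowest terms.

1/2

ABO cross I^A I^A × I^A I^B → offspring phenotypes: 1/2 A, 1/2 AB.
Rh cross +/- × +/+ → 1 Rh+.
Independent loci: P(type AB, Rh-positive) = 1/2 × 1 = 1/2.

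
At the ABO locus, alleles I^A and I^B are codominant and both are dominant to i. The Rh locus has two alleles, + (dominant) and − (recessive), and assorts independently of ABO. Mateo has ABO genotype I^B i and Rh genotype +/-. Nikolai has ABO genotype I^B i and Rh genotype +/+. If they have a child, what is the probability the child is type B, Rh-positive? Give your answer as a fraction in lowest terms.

ABO cross I^B i × I^B i → offspring phenotypes: 1/4 O, 3/4 B.
Rh cross +/- × +/+ → 1 Rh+.
Independent loci: P(type B, Rh-positive) = 3/4 × 1 = 3/4.

3/4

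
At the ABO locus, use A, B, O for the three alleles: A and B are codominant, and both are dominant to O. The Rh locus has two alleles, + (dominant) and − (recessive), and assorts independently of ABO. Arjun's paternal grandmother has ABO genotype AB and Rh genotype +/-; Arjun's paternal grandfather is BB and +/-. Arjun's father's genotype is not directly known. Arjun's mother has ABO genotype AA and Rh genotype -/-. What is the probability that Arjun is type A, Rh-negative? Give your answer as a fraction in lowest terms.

Arjun's father's ABO genotype from AB × BB: 1/2 AB, 1/2 BB.
Crossing each possibility with the mother AA and summing P(type A): 1/2·1/2 + 1/2·0 = 1/4.
Similarly for Rh via the father's Rh distribution: P(Rh-) = 1/2.
Independent loci: 1/4 × 1/2 = 1/8.

1/8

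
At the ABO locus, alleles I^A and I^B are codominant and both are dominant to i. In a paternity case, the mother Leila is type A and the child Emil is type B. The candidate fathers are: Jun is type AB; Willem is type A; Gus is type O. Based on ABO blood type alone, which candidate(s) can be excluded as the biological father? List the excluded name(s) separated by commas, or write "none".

Willem, Gus

A candidate is excluded only if no genotype consistent with his phenotype could produce a type B child with a type A mother.
Willem (type A): no genotype consistent with that phenotype can produce a type-B child with a type-A mother.
Gus (type O): no genotype consistent with that phenotype can produce a type-B child with a type-A mother.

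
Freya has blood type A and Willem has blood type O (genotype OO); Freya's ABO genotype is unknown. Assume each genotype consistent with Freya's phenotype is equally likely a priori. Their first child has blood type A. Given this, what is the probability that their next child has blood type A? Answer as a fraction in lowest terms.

Possible genotypes: Freya ∈ {AA, AO}; Willem ∈ {OO}.
Weight each parental genotype pair by prior × P(type-A child):
  AA × OO: posterior weight 2/3; P(next child type A) = 1.
  AO × OO: posterior weight 1/3; P(next child type A) = 1/2.
Weighted sum = 5/6.

5/6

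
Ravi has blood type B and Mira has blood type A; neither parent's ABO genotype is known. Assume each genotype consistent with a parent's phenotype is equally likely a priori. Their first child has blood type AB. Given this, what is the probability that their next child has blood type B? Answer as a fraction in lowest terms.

Possible genotypes: Ravi ∈ {BB, BO}; Mira ∈ {AA, AO}.
Weight each parental genotype pair by prior × P(type-AB child):
  BB × AA: posterior weight 4/9; P(next child type B) = 0.
  BB × AO: posterior weight 2/9; P(next child type B) = 1/2.
  BO × AA: posterior weight 2/9; P(next child type B) = 0.
  BO × AO: posterior weight 1/9; P(next child type B) = 1/4.
Weighted sum = 5/36.

5/36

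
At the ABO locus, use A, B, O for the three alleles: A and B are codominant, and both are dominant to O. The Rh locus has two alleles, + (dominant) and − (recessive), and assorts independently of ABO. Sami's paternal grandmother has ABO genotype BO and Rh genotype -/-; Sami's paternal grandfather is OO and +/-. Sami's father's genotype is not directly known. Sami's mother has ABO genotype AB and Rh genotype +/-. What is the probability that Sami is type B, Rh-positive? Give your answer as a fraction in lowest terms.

Sami's father's ABO genotype from BO × OO: 1/2 BO, 1/2 OO.
Crossing each possibility with the mother AB and summing P(type B): 1/2·1/2 + 1/2·1/2 = 1/2.
Similarly for Rh via the father's Rh distribution: P(Rh+) = 5/8.
Independent loci: 1/2 × 5/8 = 5/16.

5/16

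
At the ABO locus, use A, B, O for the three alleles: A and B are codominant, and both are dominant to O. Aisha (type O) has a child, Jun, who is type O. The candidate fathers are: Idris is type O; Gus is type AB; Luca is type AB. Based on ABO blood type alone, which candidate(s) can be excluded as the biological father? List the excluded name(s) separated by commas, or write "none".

Gus, Luca

A candidate is excluded only if no genotype consistent with his phenotype could produce a type O child with a type O mother.
Gus (type AB): no genotype consistent with that phenotype can produce a type-O child with a type-O mother.
Luca (type AB): no genotype consistent with that phenotype can produce a type-O child with a type-O mother.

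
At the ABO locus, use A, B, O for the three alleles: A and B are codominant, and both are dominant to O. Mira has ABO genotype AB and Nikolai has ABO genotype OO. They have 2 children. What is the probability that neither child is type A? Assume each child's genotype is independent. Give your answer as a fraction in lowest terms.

ABO cross AB × OO → 1/2 A, 1/2 B.
So P(type A) = 1/2 per child.
P(not type A) = 1/2 for one child; (1/2)^2 = 1/4.

1/4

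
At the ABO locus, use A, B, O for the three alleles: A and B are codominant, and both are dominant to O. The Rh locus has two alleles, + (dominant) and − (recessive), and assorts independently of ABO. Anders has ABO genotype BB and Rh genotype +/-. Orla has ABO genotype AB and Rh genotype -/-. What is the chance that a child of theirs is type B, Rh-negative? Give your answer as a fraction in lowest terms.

ABO cross BB × AB → offspring phenotypes: 1/2 B, 1/2 AB.
Rh cross +/- × -/- → 1/2 Rh+, 1/2 Rh-.
Independent loci: P(type B, Rh-negative) = 1/2 × 1/2 = 1/4.

1/4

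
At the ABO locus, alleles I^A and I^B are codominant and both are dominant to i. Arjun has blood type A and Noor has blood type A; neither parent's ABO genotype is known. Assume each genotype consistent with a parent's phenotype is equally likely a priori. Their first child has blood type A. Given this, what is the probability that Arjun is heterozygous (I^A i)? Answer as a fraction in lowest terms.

Possible genotypes: Arjun ∈ {I^A I^A, I^A i}; Noor ∈ {I^A I^A, I^A i}.
Weight each parental genotype pair by prior × P(type-A child):
  I^A I^A × I^A I^A: posterior weight 4/15.
  I^A I^A × I^A i: posterior weight 4/15.
  I^A i × I^A I^A: posterior weight 4/15.
  I^A i × I^A i: posterior weight 1/5.
Sum the posterior weight over pairs where Arjun is I^A i: 7/15.

7/15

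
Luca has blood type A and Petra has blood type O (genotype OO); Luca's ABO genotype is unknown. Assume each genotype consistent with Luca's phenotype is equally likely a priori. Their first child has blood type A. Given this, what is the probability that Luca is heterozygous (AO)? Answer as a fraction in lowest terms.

1/3

Possible genotypes: Luca ∈ {AA, AO}; Petra ∈ {OO}.
Weight each parental genotype pair by prior × P(type-A child):
  AA × OO: posterior weight 2/3.
  AO × OO: posterior weight 1/3.
Sum the posterior weight over pairs where Luca is AO: 1/3.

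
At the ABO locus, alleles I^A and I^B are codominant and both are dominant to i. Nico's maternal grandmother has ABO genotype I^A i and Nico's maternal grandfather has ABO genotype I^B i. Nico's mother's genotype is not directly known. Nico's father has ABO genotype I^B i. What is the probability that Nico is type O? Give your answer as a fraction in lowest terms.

1/4

Nico's mother's ABO genotype from I^A i × I^B i: 1/4 I^A I^B, 1/4 I^A i, 1/4 I^B i, 1/4 i i.
Crossing each possibility with the father I^B i and summing P(type O): 1/4·0 + 1/4·1/4 + 1/4·1/4 + 1/4·1/2 = 1/4.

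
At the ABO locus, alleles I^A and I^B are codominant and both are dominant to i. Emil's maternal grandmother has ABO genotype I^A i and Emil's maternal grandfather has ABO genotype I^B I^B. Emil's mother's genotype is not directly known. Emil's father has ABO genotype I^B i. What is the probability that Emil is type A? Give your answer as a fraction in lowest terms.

1/8

Emil's mother's ABO genotype from I^A i × I^B I^B: 1/2 I^A I^B, 1/2 I^B i.
Crossing each possibility with the father I^B i and summing P(type A): 1/2·1/4 + 1/2·0 = 1/8.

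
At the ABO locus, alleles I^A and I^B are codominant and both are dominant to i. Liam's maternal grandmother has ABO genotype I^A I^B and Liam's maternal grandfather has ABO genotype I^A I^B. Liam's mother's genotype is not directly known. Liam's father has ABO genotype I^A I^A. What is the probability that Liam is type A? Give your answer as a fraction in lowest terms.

1/2

Liam's mother's ABO genotype from I^A I^B × I^A I^B: 1/4 I^A I^A, 1/2 I^A I^B, 1/4 I^B I^B.
Crossing each possibility with the father I^A I^A and summing P(type A): 1/4·1 + 1/2·1/2 + 1/4·0 = 1/2.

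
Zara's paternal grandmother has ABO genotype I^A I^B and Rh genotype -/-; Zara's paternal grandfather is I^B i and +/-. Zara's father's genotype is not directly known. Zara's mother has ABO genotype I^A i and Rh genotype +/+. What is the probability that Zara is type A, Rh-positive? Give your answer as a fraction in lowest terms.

3/8

Zara's father's ABO genotype from I^A I^B × I^B i: 1/4 I^A I^B, 1/4 I^A i, 1/4 I^B I^B, 1/4 I^B i.
Crossing each possibility with the mother I^A i and summing P(type A): 1/4·1/2 + 1/4·3/4 + 1/4·0 + 1/4·1/4 = 3/8.
Similarly for Rh via the father's Rh distribution: P(Rh+) = 1.
Independent loci: 3/8 × 1 = 3/8.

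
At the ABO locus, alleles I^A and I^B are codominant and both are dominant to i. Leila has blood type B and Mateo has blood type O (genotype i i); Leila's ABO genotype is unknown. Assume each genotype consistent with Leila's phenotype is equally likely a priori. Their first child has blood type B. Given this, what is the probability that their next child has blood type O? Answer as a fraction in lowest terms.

Possible genotypes: Leila ∈ {I^B I^B, I^B i}; Mateo ∈ {i i}.
Weight each parental genotype pair by prior × P(type-B child):
  I^B I^B × i i: posterior weight 2/3; P(next child type O) = 0.
  I^B i × i i: posterior weight 1/3; P(next child type O) = 1/2.
Weighted sum = 1/6.

1/6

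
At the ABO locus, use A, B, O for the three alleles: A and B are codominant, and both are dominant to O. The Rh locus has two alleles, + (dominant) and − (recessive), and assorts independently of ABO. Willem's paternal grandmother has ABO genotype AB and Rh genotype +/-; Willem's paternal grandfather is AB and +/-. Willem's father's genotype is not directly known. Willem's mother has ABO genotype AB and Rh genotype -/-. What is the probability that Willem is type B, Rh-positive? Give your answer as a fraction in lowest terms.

1/8

Willem's father's ABO genotype from AB × AB: 1/4 AA, 1/2 AB, 1/4 BB.
Crossing each possibility with the mother AB and summing P(type B): 1/4·0 + 1/2·1/4 + 1/4·1/2 = 1/4.
Similarly for Rh via the father's Rh distribution: P(Rh+) = 1/2.
Independent loci: 1/4 × 1/2 = 1/8.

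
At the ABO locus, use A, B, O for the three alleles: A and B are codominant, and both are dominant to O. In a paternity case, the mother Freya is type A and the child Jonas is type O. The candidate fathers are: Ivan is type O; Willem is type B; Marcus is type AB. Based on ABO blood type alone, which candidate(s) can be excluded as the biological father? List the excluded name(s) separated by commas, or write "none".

A candidate is excluded only if no genotype consistent with his phenotype could produce a type O child with a type A mother.
Marcus (type AB): no genotype consistent with that phenotype can produce a type-O child with a type-A mother.

Marcus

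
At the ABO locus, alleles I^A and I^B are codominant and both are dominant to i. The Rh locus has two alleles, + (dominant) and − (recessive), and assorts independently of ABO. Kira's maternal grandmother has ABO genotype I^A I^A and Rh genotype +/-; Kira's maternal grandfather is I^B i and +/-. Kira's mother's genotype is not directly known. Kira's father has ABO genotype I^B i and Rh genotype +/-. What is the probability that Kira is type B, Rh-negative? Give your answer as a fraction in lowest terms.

Kira's mother's ABO genotype from I^A I^A × I^B i: 1/2 I^A I^B, 1/2 I^A i.
Crossing each possibility with the father I^B i and summing P(type B): 1/2·1/2 + 1/2·1/4 = 3/8.
Similarly for Rh via the mother's Rh distribution: P(Rh-) = 1/4.
Independent loci: 3/8 × 1/4 = 3/32.

3/32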